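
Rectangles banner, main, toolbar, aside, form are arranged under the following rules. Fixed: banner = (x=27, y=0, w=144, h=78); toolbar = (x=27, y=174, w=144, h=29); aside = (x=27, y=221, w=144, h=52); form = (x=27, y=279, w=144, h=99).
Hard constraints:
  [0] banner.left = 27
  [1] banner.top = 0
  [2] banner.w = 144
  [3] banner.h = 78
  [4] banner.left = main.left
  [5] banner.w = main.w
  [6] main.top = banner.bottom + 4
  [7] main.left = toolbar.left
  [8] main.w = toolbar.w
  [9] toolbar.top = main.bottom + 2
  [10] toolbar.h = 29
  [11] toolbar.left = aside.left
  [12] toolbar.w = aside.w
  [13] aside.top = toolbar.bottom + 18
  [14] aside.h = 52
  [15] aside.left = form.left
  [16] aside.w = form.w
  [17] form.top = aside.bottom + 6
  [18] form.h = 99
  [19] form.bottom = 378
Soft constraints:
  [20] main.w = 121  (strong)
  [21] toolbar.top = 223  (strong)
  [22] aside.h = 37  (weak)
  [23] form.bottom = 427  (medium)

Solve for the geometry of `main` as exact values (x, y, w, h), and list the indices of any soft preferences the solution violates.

main = (x=27, y=82, w=144, h=90)
violated soft preferences: 20, 21, 22, 23

1. main.x = 27  [banner.left = main.left]
2. main.w = 144  [banner.w = main.w]
3. main.y = 82  [main.top = banner.bottom + 4]
4. main.h = 90  [toolbar.top = main.bottom + 2]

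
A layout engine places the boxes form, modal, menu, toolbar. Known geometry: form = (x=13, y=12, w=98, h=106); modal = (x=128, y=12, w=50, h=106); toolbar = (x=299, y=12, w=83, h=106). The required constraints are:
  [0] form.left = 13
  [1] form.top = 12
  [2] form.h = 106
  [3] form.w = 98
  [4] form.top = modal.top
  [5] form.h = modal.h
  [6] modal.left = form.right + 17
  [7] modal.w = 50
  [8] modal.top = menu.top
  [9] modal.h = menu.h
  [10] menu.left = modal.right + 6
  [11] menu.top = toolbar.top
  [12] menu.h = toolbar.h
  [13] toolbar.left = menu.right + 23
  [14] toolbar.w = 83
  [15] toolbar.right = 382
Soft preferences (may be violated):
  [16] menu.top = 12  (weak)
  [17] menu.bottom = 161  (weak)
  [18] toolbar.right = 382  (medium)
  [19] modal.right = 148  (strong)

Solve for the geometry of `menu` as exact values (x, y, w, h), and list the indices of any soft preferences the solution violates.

menu = (x=184, y=12, w=92, h=106)
violated soft preferences: 17, 19

1. menu.y = 12  [modal.top = menu.top]
2. menu.h = 106  [modal.h = menu.h]
3. menu.x = 184  [menu.left = modal.right + 6]
4. menu.w = 92  [toolbar.left = menu.right + 23]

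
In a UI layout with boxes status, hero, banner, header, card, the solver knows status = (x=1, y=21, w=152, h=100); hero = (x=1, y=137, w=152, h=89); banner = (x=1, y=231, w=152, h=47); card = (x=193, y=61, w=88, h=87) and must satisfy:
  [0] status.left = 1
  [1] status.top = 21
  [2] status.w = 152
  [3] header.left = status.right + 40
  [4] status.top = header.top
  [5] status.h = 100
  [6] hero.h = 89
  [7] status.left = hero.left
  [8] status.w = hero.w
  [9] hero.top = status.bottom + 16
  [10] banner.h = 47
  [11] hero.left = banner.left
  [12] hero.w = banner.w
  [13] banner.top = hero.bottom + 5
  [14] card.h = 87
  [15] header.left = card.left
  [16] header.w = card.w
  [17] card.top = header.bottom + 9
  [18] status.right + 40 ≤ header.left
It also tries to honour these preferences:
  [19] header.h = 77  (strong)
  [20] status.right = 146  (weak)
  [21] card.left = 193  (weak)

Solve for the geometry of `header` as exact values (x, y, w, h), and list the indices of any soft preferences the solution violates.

header = (x=193, y=21, w=88, h=31)
violated soft preferences: 19, 20

1. header.x = 193  [header.left = status.right + 40]
2. header.y = 21  [status.top = header.top]
3. header.w = 88  [header.w = card.w]
4. header.h = 31  [card.top = header.bottom + 9]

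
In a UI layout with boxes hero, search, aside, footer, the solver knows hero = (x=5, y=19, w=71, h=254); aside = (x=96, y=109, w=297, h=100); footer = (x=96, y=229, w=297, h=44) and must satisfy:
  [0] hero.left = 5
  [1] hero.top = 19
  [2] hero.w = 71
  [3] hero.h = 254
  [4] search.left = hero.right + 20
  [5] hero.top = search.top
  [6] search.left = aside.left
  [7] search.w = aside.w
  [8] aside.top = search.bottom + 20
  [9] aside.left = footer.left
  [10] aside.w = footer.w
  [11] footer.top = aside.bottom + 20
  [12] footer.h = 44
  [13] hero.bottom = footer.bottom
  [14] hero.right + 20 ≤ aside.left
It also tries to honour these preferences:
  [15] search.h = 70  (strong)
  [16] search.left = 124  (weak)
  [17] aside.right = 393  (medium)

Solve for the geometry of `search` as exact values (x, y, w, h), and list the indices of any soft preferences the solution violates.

search = (x=96, y=19, w=297, h=70)
violated soft preferences: 16

1. search.x = 96  [search.left = hero.right + 20]
2. search.y = 19  [hero.top = search.top]
3. search.w = 297  [search.w = aside.w]
4. search.h = 70  [aside.top = search.bottom + 20]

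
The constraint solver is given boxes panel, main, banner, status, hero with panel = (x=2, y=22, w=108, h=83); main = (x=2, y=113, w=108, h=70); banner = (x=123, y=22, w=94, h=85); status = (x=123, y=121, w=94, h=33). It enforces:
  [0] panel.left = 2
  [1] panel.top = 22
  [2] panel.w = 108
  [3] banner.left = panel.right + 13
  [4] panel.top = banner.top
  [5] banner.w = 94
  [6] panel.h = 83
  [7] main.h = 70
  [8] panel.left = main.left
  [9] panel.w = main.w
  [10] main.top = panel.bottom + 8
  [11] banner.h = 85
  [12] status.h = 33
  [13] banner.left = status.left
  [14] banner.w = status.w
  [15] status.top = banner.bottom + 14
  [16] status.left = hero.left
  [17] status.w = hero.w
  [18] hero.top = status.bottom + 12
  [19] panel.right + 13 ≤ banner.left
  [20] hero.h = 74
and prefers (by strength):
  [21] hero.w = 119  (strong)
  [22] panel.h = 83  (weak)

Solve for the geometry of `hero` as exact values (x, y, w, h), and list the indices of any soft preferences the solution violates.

1. hero.x = 123  [status.left = hero.left]
2. hero.w = 94  [status.w = hero.w]
3. hero.y = 166  [hero.top = status.bottom + 12]
4. hero.h = 74  [hero.h = 74]

hero = (x=123, y=166, w=94, h=74)
violated soft preferences: 21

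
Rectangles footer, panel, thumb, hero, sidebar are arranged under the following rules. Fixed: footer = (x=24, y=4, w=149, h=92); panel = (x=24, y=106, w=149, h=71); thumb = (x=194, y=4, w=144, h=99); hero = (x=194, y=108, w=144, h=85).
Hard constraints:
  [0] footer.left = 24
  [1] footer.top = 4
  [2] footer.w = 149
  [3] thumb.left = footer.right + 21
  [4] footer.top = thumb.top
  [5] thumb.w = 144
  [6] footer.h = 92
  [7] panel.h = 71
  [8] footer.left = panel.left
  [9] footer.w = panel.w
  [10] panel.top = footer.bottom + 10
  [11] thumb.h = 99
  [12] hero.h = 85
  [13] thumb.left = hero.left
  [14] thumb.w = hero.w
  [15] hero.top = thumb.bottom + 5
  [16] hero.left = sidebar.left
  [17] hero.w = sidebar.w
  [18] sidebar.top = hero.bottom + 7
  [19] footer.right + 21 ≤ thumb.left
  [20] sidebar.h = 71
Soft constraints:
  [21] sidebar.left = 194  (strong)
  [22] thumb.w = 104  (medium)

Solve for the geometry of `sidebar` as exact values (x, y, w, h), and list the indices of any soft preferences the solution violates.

sidebar = (x=194, y=200, w=144, h=71)
violated soft preferences: 22

1. sidebar.x = 194  [hero.left = sidebar.left]
2. sidebar.w = 144  [hero.w = sidebar.w]
3. sidebar.y = 200  [sidebar.top = hero.bottom + 7]
4. sidebar.h = 71  [sidebar.h = 71]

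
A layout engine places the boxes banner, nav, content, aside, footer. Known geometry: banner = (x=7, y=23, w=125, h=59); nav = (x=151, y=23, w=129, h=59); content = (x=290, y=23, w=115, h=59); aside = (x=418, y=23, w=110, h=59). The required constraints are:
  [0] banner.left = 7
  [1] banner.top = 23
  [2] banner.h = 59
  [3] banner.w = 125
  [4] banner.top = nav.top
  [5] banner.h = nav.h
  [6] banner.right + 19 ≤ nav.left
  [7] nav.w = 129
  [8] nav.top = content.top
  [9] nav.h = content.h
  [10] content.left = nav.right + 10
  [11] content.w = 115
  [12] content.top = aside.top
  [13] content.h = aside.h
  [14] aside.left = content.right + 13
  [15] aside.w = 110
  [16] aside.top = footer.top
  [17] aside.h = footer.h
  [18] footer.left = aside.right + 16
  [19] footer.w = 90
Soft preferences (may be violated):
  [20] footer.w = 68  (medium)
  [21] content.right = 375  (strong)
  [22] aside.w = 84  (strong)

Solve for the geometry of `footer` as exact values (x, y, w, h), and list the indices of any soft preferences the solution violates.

1. footer.y = 23  [aside.top = footer.top]
2. footer.h = 59  [aside.h = footer.h]
3. footer.x = 544  [footer.left = aside.right + 16]
4. footer.w = 90  [footer.w = 90]

footer = (x=544, y=23, w=90, h=59)
violated soft preferences: 20, 21, 22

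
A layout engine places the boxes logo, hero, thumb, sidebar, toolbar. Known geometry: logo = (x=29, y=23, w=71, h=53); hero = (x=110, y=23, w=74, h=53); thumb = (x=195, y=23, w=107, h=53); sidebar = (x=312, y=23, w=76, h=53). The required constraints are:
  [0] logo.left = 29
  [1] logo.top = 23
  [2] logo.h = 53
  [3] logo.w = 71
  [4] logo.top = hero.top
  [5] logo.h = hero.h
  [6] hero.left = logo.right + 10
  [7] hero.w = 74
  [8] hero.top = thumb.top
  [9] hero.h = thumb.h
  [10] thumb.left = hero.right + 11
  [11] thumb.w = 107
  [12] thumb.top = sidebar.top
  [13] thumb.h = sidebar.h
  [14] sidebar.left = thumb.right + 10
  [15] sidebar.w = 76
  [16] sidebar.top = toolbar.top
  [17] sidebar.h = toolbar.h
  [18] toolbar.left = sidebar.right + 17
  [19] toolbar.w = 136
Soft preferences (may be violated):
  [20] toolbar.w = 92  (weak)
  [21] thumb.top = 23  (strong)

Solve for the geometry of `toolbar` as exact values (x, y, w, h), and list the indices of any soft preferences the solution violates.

1. toolbar.y = 23  [sidebar.top = toolbar.top]
2. toolbar.h = 53  [sidebar.h = toolbar.h]
3. toolbar.x = 405  [toolbar.left = sidebar.right + 17]
4. toolbar.w = 136  [toolbar.w = 136]

toolbar = (x=405, y=23, w=136, h=53)
violated soft preferences: 20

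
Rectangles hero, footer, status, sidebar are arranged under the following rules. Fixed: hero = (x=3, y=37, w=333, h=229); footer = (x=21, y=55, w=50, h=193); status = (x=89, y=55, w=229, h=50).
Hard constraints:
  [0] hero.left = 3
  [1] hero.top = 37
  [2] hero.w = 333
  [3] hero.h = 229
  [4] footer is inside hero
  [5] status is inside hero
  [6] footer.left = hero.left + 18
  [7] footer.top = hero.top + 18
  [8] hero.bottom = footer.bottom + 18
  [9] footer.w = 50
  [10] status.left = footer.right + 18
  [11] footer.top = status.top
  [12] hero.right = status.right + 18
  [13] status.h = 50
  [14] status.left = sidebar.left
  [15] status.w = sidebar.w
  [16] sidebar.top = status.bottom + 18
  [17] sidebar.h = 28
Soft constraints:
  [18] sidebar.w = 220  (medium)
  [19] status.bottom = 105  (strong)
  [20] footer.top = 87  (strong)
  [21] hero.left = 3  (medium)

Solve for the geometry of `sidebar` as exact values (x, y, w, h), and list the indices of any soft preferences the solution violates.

1. sidebar.x = 89  [status.left = sidebar.left]
2. sidebar.w = 229  [status.w = sidebar.w]
3. sidebar.y = 123  [sidebar.top = status.bottom + 18]
4. sidebar.h = 28  [sidebar.h = 28]

sidebar = (x=89, y=123, w=229, h=28)
violated soft preferences: 18, 20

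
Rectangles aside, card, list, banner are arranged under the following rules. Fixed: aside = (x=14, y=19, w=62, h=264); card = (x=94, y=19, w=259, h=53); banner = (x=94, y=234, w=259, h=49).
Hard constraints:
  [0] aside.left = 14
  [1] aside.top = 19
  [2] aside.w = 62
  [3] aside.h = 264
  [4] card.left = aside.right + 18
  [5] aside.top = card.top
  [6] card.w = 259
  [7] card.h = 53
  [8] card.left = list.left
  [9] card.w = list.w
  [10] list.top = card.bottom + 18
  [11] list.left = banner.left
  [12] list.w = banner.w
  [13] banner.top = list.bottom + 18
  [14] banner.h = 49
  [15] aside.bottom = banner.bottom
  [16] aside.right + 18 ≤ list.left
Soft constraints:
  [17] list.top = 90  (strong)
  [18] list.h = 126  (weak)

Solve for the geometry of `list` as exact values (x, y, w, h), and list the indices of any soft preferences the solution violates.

1. list.x = 94  [card.left = list.left]
2. list.w = 259  [card.w = list.w]
3. list.y = 90  [list.top = card.bottom + 18]
4. list.h = 126  [banner.top = list.bottom + 18]

list = (x=94, y=90, w=259, h=126)
violated soft preferences: none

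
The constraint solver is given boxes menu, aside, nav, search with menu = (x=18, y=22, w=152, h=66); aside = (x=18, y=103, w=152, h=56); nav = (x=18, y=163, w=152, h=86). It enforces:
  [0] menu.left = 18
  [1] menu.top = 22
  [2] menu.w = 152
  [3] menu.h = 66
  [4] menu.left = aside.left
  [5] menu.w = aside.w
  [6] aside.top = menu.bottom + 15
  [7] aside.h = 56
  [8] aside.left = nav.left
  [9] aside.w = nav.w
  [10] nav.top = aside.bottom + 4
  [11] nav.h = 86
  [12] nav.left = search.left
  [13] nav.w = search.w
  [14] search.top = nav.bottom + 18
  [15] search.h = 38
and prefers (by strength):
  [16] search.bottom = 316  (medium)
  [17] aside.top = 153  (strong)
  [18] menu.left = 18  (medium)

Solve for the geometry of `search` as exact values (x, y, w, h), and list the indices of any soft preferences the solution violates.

1. search.x = 18  [nav.left = search.left]
2. search.w = 152  [nav.w = search.w]
3. search.y = 267  [search.top = nav.bottom + 18]
4. search.h = 38  [search.h = 38]

search = (x=18, y=267, w=152, h=38)
violated soft preferences: 16, 17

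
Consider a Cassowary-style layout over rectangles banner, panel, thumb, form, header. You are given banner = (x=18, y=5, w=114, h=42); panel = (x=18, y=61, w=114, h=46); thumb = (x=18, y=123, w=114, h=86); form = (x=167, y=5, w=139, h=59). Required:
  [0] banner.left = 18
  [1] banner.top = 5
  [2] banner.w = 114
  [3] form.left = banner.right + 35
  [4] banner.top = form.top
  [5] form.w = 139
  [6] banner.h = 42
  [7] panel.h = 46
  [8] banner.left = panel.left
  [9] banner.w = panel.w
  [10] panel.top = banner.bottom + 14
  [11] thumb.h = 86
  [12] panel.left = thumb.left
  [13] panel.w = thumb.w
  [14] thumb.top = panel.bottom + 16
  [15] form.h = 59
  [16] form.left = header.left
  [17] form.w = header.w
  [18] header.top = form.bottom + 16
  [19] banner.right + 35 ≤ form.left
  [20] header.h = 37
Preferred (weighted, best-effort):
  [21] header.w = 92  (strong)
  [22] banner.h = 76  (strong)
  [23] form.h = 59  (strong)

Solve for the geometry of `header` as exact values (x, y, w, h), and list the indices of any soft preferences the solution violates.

1. header.x = 167  [form.left = header.left]
2. header.w = 139  [form.w = header.w]
3. header.y = 80  [header.top = form.bottom + 16]
4. header.h = 37  [header.h = 37]

header = (x=167, y=80, w=139, h=37)
violated soft preferences: 21, 22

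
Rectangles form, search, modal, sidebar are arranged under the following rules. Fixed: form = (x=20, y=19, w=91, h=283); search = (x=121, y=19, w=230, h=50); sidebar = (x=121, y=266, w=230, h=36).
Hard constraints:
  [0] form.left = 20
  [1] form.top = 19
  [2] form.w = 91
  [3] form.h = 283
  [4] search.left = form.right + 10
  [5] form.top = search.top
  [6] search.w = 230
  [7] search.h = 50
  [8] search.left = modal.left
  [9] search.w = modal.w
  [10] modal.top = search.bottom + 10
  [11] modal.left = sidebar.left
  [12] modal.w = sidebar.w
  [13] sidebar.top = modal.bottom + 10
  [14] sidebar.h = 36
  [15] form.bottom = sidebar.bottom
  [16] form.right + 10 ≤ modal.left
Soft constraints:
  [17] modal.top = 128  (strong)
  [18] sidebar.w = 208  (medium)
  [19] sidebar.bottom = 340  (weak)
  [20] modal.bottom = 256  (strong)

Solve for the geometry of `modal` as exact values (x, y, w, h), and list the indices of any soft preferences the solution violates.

modal = (x=121, y=79, w=230, h=177)
violated soft preferences: 17, 18, 19

1. modal.x = 121  [search.left = modal.left]
2. modal.w = 230  [search.w = modal.w]
3. modal.y = 79  [modal.top = search.bottom + 10]
4. modal.h = 177  [sidebar.top = modal.bottom + 10]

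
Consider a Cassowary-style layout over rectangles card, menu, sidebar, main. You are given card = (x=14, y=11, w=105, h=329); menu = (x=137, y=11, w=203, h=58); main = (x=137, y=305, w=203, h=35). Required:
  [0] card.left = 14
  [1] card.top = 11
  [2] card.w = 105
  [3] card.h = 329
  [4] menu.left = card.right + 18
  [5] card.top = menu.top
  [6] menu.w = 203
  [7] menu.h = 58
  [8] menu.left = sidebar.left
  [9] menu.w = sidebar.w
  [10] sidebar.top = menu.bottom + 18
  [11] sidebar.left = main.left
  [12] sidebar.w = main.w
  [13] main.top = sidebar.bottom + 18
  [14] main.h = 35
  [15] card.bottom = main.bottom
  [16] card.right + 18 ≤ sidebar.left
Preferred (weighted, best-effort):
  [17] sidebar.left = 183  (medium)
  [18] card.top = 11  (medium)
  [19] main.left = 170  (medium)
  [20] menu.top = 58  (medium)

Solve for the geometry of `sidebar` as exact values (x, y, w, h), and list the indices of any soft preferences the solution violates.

1. sidebar.x = 137  [menu.left = sidebar.left]
2. sidebar.w = 203  [menu.w = sidebar.w]
3. sidebar.y = 87  [sidebar.top = menu.bottom + 18]
4. sidebar.h = 200  [main.top = sidebar.bottom + 18]

sidebar = (x=137, y=87, w=203, h=200)
violated soft preferences: 17, 19, 20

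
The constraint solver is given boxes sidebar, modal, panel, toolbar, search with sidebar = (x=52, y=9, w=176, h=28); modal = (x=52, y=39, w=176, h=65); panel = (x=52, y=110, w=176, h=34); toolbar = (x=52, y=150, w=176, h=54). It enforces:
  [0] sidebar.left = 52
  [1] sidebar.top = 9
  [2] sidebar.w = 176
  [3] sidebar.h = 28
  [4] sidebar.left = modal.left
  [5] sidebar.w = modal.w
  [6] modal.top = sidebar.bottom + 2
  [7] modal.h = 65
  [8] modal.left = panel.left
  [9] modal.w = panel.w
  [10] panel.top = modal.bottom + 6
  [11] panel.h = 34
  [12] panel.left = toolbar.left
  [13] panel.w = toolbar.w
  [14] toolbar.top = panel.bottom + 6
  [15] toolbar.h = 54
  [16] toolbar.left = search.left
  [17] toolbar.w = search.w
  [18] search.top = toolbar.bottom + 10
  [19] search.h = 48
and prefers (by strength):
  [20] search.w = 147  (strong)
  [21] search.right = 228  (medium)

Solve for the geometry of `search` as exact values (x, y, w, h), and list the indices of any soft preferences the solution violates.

1. search.x = 52  [toolbar.left = search.left]
2. search.w = 176  [toolbar.w = search.w]
3. search.y = 214  [search.top = toolbar.bottom + 10]
4. search.h = 48  [search.h = 48]

search = (x=52, y=214, w=176, h=48)
violated soft preferences: 20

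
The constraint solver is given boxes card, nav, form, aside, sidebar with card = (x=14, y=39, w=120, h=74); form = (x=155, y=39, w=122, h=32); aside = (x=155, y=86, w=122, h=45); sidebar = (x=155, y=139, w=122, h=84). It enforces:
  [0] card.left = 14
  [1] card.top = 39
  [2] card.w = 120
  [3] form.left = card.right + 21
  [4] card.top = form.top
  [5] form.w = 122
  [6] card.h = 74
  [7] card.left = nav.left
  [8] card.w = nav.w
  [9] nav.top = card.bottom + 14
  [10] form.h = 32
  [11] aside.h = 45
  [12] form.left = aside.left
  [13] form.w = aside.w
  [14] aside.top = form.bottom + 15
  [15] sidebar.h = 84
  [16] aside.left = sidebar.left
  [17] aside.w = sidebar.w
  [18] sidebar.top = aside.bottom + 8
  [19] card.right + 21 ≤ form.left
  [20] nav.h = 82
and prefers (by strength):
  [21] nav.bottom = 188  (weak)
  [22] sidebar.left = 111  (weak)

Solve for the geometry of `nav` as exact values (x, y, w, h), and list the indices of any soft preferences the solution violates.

nav = (x=14, y=127, w=120, h=82)
violated soft preferences: 21, 22

1. nav.x = 14  [card.left = nav.left]
2. nav.w = 120  [card.w = nav.w]
3. nav.y = 127  [nav.top = card.bottom + 14]
4. nav.h = 82  [nav.h = 82]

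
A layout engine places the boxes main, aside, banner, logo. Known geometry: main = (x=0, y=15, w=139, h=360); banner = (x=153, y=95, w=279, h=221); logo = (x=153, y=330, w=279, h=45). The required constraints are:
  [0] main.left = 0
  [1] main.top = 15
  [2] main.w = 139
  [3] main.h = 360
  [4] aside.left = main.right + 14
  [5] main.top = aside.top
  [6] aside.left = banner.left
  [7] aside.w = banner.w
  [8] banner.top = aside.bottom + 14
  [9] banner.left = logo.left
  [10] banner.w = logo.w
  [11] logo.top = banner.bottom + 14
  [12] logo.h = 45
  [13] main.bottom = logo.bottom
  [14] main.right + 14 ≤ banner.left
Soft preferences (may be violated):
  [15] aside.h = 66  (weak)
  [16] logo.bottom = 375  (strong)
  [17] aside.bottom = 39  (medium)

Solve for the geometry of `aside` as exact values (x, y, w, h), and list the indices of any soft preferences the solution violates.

1. aside.x = 153  [aside.left = main.right + 14]
2. aside.y = 15  [main.top = aside.top]
3. aside.w = 279  [aside.w = banner.w]
4. aside.h = 66  [banner.top = aside.bottom + 14]

aside = (x=153, y=15, w=279, h=66)
violated soft preferences: 17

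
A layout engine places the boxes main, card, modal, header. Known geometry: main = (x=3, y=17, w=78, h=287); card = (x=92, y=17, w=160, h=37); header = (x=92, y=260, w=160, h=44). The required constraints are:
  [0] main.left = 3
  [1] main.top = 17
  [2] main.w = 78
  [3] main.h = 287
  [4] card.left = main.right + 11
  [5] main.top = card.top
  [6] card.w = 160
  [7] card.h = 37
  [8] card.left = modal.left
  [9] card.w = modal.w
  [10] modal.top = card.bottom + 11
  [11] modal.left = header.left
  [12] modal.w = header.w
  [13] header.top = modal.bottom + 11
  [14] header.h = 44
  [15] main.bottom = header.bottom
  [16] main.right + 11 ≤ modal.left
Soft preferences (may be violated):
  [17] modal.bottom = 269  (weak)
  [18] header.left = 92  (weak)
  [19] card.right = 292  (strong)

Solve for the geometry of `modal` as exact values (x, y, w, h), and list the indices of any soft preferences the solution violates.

modal = (x=92, y=65, w=160, h=184)
violated soft preferences: 17, 19

1. modal.x = 92  [card.left = modal.left]
2. modal.w = 160  [card.w = modal.w]
3. modal.y = 65  [modal.top = card.bottom + 11]
4. modal.h = 184  [header.top = modal.bottom + 11]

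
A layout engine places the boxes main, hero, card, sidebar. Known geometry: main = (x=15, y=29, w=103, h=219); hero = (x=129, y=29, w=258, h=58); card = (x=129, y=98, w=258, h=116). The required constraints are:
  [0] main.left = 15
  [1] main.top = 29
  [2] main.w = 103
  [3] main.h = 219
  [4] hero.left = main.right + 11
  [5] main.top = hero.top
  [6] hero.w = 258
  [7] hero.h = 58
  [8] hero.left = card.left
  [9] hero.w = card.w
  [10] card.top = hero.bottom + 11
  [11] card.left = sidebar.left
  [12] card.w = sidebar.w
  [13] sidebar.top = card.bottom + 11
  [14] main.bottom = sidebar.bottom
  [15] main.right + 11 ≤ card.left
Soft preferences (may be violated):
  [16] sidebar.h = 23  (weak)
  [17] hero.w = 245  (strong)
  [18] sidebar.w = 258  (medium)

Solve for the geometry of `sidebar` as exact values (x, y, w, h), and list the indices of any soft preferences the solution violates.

1. sidebar.x = 129  [card.left = sidebar.left]
2. sidebar.w = 258  [card.w = sidebar.w]
3. sidebar.y = 225  [sidebar.top = card.bottom + 11]
4. sidebar.h = 23  [main.bottom = sidebar.bottom]

sidebar = (x=129, y=225, w=258, h=23)
violated soft preferences: 17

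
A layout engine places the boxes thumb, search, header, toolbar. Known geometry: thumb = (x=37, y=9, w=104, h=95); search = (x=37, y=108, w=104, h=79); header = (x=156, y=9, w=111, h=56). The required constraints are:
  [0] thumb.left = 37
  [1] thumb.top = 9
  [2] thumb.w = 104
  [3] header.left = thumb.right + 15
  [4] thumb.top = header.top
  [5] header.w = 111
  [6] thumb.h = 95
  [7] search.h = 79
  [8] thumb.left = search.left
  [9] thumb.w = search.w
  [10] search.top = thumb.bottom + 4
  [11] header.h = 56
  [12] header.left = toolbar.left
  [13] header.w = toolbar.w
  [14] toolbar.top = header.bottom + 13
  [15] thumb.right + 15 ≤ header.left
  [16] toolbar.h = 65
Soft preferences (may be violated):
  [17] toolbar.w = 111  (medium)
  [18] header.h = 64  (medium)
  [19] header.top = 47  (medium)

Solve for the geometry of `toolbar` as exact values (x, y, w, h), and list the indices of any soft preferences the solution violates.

1. toolbar.x = 156  [header.left = toolbar.left]
2. toolbar.w = 111  [header.w = toolbar.w]
3. toolbar.y = 78  [toolbar.top = header.bottom + 13]
4. toolbar.h = 65  [toolbar.h = 65]

toolbar = (x=156, y=78, w=111, h=65)
violated soft preferences: 18, 19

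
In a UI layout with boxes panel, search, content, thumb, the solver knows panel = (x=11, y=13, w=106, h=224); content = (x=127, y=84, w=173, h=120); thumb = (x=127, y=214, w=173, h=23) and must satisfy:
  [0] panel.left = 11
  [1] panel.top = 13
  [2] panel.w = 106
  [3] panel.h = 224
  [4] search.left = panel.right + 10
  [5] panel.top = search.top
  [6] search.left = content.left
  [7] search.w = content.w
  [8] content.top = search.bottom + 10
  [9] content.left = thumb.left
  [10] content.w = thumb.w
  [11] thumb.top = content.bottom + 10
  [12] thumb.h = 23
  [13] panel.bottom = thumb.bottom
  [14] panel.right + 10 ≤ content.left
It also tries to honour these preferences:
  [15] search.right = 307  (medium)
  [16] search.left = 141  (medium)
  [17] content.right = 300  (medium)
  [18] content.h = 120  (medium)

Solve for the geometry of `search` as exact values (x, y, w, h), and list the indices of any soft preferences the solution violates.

1. search.x = 127  [search.left = panel.right + 10]
2. search.y = 13  [panel.top = search.top]
3. search.w = 173  [search.w = content.w]
4. search.h = 61  [content.top = search.bottom + 10]

search = (x=127, y=13, w=173, h=61)
violated soft preferences: 15, 16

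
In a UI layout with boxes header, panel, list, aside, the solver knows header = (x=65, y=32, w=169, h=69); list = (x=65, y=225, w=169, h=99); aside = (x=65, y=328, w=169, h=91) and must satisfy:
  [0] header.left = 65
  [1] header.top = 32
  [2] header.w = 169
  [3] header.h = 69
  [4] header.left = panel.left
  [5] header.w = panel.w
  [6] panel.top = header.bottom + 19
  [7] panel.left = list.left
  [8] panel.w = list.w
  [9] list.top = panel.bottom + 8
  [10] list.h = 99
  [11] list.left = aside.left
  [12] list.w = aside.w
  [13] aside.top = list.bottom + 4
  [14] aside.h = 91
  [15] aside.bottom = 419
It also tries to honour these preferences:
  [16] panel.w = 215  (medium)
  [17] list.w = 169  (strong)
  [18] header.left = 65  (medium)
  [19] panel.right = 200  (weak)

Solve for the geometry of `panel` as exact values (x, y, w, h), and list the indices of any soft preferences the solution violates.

panel = (x=65, y=120, w=169, h=97)
violated soft preferences: 16, 19

1. panel.x = 65  [header.left = panel.left]
2. panel.w = 169  [header.w = panel.w]
3. panel.y = 120  [panel.top = header.bottom + 19]
4. panel.h = 97  [list.top = panel.bottom + 8]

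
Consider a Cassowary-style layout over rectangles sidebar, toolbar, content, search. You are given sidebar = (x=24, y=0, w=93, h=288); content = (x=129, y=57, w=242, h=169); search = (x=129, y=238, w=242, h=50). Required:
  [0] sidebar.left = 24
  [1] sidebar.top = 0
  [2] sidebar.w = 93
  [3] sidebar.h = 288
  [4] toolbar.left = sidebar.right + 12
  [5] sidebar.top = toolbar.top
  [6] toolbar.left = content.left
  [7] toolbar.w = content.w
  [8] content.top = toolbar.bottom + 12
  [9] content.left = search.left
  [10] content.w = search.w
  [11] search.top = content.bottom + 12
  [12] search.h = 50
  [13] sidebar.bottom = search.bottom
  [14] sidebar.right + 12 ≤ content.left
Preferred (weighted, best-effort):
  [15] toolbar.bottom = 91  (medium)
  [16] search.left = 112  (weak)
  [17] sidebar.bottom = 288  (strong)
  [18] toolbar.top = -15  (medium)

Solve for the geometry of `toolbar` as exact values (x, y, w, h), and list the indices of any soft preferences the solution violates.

toolbar = (x=129, y=0, w=242, h=45)
violated soft preferences: 15, 16, 18

1. toolbar.x = 129  [toolbar.left = sidebar.right + 12]
2. toolbar.y = 0  [sidebar.top = toolbar.top]
3. toolbar.w = 242  [toolbar.w = content.w]
4. toolbar.h = 45  [content.top = toolbar.bottom + 12]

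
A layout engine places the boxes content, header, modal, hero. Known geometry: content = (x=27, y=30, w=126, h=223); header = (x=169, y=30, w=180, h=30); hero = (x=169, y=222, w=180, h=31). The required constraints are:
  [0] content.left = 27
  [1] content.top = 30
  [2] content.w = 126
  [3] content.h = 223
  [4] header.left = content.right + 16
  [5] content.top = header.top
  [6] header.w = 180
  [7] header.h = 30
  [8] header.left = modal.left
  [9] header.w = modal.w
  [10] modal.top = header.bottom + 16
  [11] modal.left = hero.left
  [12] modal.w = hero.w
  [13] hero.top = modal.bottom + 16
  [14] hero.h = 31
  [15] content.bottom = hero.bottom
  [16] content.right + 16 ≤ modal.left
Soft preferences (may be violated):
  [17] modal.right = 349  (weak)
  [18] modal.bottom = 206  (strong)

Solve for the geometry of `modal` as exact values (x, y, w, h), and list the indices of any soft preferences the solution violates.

1. modal.x = 169  [header.left = modal.left]
2. modal.w = 180  [header.w = modal.w]
3. modal.y = 76  [modal.top = header.bottom + 16]
4. modal.h = 130  [hero.top = modal.bottom + 16]

modal = (x=169, y=76, w=180, h=130)
violated soft preferences: none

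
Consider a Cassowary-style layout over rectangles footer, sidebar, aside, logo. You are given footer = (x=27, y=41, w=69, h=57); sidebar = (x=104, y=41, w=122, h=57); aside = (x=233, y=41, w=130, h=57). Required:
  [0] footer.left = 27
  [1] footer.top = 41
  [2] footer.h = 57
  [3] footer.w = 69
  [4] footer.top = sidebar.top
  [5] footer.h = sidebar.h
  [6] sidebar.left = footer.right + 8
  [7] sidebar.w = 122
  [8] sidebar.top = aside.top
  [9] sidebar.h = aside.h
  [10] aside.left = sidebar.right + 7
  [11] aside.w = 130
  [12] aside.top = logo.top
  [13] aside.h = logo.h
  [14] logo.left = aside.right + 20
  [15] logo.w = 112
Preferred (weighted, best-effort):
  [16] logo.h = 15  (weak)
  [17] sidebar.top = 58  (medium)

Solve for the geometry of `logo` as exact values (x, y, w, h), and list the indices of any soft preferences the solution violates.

logo = (x=383, y=41, w=112, h=57)
violated soft preferences: 16, 17

1. logo.y = 41  [aside.top = logo.top]
2. logo.h = 57  [aside.h = logo.h]
3. logo.x = 383  [logo.left = aside.right + 20]
4. logo.w = 112  [logo.w = 112]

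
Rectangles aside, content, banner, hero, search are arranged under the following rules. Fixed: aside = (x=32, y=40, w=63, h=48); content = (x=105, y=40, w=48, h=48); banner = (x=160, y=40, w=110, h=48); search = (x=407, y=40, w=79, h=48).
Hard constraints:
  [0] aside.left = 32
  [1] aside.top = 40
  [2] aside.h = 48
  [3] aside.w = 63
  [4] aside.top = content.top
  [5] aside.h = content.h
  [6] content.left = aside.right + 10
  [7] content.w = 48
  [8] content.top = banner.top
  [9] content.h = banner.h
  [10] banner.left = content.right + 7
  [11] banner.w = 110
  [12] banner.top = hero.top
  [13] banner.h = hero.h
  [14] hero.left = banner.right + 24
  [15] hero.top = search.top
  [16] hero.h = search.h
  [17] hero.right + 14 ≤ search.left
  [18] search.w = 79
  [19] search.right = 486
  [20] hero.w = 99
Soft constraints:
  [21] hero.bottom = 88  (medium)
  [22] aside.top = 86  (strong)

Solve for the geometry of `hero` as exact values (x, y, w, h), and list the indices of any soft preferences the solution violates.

1. hero.y = 40  [banner.top = hero.top]
2. hero.h = 48  [banner.h = hero.h]
3. hero.x = 294  [hero.left = banner.right + 24]
4. hero.w = 99  [hero.w = 99]

hero = (x=294, y=40, w=99, h=48)
violated soft preferences: 22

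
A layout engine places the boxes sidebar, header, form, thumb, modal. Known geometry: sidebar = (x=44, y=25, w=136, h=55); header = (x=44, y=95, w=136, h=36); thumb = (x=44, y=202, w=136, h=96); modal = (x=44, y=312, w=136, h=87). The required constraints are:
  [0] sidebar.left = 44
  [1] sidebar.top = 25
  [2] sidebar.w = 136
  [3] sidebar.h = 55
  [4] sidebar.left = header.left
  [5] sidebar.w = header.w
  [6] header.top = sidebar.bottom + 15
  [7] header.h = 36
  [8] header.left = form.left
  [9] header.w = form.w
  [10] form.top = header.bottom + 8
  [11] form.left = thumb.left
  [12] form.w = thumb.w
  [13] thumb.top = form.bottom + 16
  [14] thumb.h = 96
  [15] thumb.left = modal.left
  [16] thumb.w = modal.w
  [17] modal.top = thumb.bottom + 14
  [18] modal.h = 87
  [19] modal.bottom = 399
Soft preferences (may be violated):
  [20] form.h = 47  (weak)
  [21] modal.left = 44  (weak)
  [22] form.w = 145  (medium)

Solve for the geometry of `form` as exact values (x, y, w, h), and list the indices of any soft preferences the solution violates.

1. form.x = 44  [header.left = form.left]
2. form.w = 136  [header.w = form.w]
3. form.y = 139  [form.top = header.bottom + 8]
4. form.h = 47  [thumb.top = form.bottom + 16]

form = (x=44, y=139, w=136, h=47)
violated soft preferences: 22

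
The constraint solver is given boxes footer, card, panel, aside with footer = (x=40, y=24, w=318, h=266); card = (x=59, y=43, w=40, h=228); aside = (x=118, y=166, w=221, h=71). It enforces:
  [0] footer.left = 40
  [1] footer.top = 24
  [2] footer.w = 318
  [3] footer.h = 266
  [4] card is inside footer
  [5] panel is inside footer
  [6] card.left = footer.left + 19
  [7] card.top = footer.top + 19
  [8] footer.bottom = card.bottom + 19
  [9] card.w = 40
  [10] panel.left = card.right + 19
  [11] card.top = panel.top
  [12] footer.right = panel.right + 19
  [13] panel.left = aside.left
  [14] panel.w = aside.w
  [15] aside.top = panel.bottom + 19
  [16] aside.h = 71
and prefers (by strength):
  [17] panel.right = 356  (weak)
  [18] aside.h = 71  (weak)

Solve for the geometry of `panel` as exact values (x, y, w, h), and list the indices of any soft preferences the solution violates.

panel = (x=118, y=43, w=221, h=104)
violated soft preferences: 17

1. panel.x = 118  [panel.left = card.right + 19]
2. panel.y = 43  [card.top = panel.top]
3. panel.w = 221  [footer.right = panel.right + 19]
4. panel.h = 104  [aside.top = panel.bottom + 19]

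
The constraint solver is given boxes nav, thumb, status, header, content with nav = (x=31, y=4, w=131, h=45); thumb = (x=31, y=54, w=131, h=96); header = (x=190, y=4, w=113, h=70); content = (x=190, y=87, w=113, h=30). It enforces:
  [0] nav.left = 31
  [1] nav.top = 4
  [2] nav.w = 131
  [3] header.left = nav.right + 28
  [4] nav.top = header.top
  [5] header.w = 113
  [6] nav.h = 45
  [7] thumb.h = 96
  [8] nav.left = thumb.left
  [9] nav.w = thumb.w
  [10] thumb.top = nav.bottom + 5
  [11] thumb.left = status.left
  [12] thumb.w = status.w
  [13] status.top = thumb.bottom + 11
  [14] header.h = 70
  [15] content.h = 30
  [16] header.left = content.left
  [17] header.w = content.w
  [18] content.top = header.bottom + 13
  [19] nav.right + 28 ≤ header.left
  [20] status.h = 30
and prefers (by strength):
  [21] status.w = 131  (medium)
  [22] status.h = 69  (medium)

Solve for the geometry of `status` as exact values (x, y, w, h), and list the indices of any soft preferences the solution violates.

status = (x=31, y=161, w=131, h=30)
violated soft preferences: 22

1. status.x = 31  [thumb.left = status.left]
2. status.w = 131  [thumb.w = status.w]
3. status.y = 161  [status.top = thumb.bottom + 11]
4. status.h = 30  [status.h = 30]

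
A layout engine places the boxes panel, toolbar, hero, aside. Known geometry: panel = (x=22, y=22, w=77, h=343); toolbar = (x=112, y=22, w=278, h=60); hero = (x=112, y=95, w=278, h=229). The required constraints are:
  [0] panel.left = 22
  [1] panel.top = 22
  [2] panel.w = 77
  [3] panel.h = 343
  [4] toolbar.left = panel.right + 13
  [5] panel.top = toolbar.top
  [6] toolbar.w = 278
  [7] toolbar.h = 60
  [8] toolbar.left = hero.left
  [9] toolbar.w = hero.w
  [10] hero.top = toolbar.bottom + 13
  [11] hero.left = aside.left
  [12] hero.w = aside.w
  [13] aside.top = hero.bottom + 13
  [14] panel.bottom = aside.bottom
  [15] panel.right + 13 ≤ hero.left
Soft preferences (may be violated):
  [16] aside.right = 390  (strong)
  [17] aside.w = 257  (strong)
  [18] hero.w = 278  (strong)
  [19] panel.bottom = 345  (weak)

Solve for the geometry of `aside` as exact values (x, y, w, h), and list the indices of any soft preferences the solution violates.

aside = (x=112, y=337, w=278, h=28)
violated soft preferences: 17, 19

1. aside.x = 112  [hero.left = aside.left]
2. aside.w = 278  [hero.w = aside.w]
3. aside.y = 337  [aside.top = hero.bottom + 13]
4. aside.h = 28  [panel.bottom = aside.bottom]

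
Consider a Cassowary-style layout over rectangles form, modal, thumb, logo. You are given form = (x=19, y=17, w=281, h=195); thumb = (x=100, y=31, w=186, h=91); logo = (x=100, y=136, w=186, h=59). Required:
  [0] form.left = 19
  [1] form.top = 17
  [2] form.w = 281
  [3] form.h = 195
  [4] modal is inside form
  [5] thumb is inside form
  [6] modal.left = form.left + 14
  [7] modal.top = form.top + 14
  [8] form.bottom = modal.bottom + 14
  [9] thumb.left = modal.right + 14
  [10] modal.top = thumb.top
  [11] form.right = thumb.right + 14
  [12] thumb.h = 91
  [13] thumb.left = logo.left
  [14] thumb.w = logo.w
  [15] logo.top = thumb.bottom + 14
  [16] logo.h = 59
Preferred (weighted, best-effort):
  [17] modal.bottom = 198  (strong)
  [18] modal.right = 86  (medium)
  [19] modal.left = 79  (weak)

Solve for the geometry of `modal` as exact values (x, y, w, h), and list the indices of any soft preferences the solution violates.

modal = (x=33, y=31, w=53, h=167)
violated soft preferences: 19

1. modal.x = 33  [modal.left = form.left + 14]
2. modal.y = 31  [modal.top = form.top + 14]
3. modal.h = 167  [form.bottom = modal.bottom + 14]
4. modal.w = 53  [thumb.left = modal.right + 14]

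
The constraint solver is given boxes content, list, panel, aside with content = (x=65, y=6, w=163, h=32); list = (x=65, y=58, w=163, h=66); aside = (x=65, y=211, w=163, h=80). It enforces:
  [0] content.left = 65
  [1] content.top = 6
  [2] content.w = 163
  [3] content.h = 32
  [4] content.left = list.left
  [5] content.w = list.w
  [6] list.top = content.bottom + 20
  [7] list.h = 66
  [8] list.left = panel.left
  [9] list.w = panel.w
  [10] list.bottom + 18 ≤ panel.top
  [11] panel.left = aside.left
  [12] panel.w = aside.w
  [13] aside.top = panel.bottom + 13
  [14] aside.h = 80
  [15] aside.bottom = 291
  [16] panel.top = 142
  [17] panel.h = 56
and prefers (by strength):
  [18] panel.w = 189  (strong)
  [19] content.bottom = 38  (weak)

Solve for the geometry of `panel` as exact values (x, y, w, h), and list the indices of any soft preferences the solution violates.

panel = (x=65, y=142, w=163, h=56)
violated soft preferences: 18

1. panel.x = 65  [list.left = panel.left]
2. panel.w = 163  [list.w = panel.w]
3. panel.y = 142  [panel.top = 142]
4. panel.h = 56  [panel.h = 56]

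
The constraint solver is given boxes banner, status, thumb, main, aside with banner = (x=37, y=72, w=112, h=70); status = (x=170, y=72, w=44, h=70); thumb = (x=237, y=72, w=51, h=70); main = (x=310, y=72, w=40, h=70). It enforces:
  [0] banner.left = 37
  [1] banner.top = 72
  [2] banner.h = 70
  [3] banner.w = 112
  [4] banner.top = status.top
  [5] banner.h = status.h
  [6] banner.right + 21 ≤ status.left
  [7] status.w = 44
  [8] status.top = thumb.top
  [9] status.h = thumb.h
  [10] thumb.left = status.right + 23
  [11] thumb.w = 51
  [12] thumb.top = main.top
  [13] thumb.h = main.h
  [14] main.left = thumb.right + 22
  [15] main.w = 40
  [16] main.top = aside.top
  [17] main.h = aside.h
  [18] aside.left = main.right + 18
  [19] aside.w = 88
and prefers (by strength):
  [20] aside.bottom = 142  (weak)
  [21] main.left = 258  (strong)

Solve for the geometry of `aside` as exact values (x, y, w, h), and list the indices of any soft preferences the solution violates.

aside = (x=368, y=72, w=88, h=70)
violated soft preferences: 21

1. aside.y = 72  [main.top = aside.top]
2. aside.h = 70  [main.h = aside.h]
3. aside.x = 368  [aside.left = main.right + 18]
4. aside.w = 88  [aside.w = 88]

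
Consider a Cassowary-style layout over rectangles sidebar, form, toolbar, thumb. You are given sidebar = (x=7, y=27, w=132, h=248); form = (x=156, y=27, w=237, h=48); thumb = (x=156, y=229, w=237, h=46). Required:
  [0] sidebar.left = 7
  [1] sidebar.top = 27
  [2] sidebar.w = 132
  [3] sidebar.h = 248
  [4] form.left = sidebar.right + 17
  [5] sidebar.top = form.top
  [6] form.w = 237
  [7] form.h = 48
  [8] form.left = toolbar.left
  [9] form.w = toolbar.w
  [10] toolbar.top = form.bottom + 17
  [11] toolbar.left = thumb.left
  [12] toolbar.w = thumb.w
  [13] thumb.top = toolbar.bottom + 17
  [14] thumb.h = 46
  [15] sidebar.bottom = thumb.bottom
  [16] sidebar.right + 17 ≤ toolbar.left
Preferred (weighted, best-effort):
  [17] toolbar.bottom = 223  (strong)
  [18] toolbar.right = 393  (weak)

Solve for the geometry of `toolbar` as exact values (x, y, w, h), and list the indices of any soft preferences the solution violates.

1. toolbar.x = 156  [form.left = toolbar.left]
2. toolbar.w = 237  [form.w = toolbar.w]
3. toolbar.y = 92  [toolbar.top = form.bottom + 17]
4. toolbar.h = 120  [thumb.top = toolbar.bottom + 17]

toolbar = (x=156, y=92, w=237, h=120)
violated soft preferences: 17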